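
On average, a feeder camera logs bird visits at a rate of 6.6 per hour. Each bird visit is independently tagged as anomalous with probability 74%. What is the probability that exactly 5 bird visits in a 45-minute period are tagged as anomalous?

0.1410

Thinning: the bird visits that are tagged as anomalous themselves form a Poisson process with rate 0.74 × 6.6 = 4.884 per hour.
Over the interval, μ = 4.884 × 0.75 = 3.663 (a 45-minute period = 0.75 hours).
P(N = 5) = e^(−3.663) · 3.663^5/5! ≈ 0.1410.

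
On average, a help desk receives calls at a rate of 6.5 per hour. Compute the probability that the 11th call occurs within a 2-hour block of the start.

0.7483

Over the interval, μ = 6.5 × 2 = 13 (a 2-hour block = 2 hours).
The 11th arrival falls in the interval iff at least 11 events occur there: P(S_11 ≤ t) = P(N ≥ 11) = 1 − P(N ≤ 10) ≈ 0.7483.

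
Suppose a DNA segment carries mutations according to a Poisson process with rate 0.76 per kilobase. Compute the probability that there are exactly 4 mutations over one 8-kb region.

Over the interval, μ = 0.76 × 8 = 6.08 (an 8-kb region = 8 kilobases).
P(N = 4) = e^(−μ) μ^4/4! = e^(−6.08) · 6.08^4/24 ≈ 0.1303.

0.1303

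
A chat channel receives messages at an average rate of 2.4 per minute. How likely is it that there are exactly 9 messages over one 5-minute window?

0.0874

Over the interval, μ = 2.4 × 5 = 12 (a 5-minute window = 5 minutes).
P(N = 9) = e^(−μ) μ^9/9! = e^(−12) · 12^9/362880 ≈ 0.0874.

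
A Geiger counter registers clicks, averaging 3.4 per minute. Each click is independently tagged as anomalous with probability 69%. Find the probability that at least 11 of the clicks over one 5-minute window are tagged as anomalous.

Thinning: the clicks that are tagged as anomalous themselves form a Poisson process with rate 0.69 × 3.4 = 2.346 per minute.
Over the interval, μ = 2.346 × 5 = 11.73 (a 5-minute window = 5 minutes).
P(N ≥ 11) = 1 − P(N ≤ 10) ≈ 0.6238.

0.6238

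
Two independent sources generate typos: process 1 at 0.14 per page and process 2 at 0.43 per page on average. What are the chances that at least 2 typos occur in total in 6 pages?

0.8554

Independent Poisson processes superpose: combined rate λ = 0.14 + 0.43 = 0.57 per page.
Over the interval, μ = 0.57 × 6 = 3.42 (6 pages).
P(N ≥ 2) = 1 − P(N ≤ 1) ≈ 0.8554.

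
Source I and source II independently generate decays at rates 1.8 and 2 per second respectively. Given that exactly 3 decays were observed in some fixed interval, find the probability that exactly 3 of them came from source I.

Given the total, each event is independently from source I with probability p = λ_I/(λ_I+λ_II) = 1.8/3.8 ≈ 0.4737.
So K ~ Binomial(3, 1.8/3.8): P(K = 3) = C(3,3) · (1.8/3.8)^3 · (2/3.8)^0 ≈ 0.1063.

0.1063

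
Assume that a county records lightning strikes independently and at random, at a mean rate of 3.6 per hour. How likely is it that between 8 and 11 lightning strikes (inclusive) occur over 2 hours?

0.3682

Over the interval, μ = 3.6 × 2 = 7.2 (2 hours).
P(8 ≤ N ≤ 11) = Σ_{j=8}^{11} e^(−7.2) · 7.2^j/j! ≈ 0.3682.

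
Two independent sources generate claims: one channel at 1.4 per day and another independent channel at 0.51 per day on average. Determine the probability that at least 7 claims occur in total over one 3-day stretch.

0.3504

Independent Poisson processes superpose: combined rate λ = 1.4 + 0.51 = 1.91 per day.
Over the interval, μ = 1.91 × 3 = 5.73 (a 3-day stretch = 3 days).
P(N ≥ 7) = 1 − P(N ≤ 6) ≈ 0.3504.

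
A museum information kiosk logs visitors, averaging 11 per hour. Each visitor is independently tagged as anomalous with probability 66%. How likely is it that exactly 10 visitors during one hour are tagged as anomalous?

0.0788

Thinning: the visitors that are tagged as anomalous themselves form a Poisson process with rate 0.66 × 11 = 7.26 per hour.
So μ = 7.26.
P(N = 10) = e^(−7.26) · 7.26^10/10! ≈ 0.0788.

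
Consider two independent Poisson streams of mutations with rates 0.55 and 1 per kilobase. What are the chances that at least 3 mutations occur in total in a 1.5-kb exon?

0.4106

Independent Poisson processes superpose: combined rate λ = 0.55 + 1 = 1.55 per kilobase.
Over the interval, μ = 1.55 × 1.5 = 2.325 (a 1.5-kb exon = 1.5 kilobases).
P(N ≥ 3) = 1 − P(N ≤ 2) ≈ 0.4106.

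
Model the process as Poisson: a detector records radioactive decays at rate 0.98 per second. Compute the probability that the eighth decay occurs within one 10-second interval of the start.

Over the interval, μ = 0.98 × 10 = 9.8 (a 10-second interval = 10 seconds).
The eighth arrival falls in the interval iff at least 8 events occur there: P(S_8 ≤ t) = P(N ≥ 8) = 1 − P(N ≤ 7) ≈ 0.7612.

0.7612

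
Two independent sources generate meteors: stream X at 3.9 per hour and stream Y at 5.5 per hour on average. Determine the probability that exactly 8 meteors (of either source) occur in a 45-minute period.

0.1313

Independent Poisson processes superpose: combined rate λ = 3.9 + 5.5 = 9.4 per hour.
Over the interval, μ = 9.4 × 0.75 = 7.05 (a 45-minute period = 0.75 hours).
P(N = 8) = e^(−7.05) · 7.05^8/8! ≈ 0.1313.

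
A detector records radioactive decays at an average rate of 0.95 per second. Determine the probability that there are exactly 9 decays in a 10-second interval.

Over the interval, μ = 0.95 × 10 = 9.5 (a 10-second interval = 10 seconds).
P(N = 9) = e^(−μ) μ^9/9! = e^(−9.5) · 9.5^9/362880 ≈ 0.1300.

0.1300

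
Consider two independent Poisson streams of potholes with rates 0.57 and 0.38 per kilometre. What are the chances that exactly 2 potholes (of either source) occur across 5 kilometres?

Independent Poisson processes superpose: combined rate λ = 0.57 + 0.38 = 0.95 per kilometre.
Over the interval, μ = 0.95 × 5 = 4.75 (5 kilometres).
P(N = 2) = e^(−4.75) · 4.75^2/2! ≈ 0.0976.

0.0976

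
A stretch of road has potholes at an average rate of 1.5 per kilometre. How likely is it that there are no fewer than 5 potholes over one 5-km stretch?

Over the interval, μ = 1.5 × 5 = 7.5 (a 5-km stretch = 5 kilometres).
P(N ≥ 5) = 1 − P(N ≤ 4) = 1 − Σ_{j=0}^{4} e^(−μ) μ^j/j! ≈ 0.8679.

0.8679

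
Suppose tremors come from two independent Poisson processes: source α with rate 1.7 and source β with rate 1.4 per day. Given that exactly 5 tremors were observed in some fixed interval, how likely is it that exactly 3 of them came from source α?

0.3364

Given the total, each event is independently from source α with probability p = λ_α/(λ_α+λ_β) = 1.7/3.1 ≈ 0.5484.
So K ~ Binomial(5, 1.7/3.1): P(K = 3) = C(5,3) · (1.7/3.1)^3 · (1.4/3.1)^2 ≈ 0.3364.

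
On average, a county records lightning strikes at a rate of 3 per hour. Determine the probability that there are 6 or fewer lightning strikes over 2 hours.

0.6063

Over the interval, μ = 3 × 2 = 6 (2 hours).
P(N ≤ 6) = Σ_{j=0}^{6} e^(−μ) μ^j/j! ≈ 0.6063.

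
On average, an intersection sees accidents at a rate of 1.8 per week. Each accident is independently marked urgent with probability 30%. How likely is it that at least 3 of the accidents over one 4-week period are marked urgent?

0.3665

Thinning: the accidents that are marked urgent themselves form a Poisson process with rate 0.3 × 1.8 = 0.54 per week.
Over the interval, μ = 0.54 × 4 = 2.16 (a 4-week period = 4 weeks).
P(N ≥ 3) = 1 − P(N ≤ 2) ≈ 0.3665.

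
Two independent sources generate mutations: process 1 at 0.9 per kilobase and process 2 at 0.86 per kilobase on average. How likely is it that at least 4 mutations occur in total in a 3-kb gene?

0.7721

Independent Poisson processes superpose: combined rate λ = 0.9 + 0.86 = 1.76 per kilobase.
Over the interval, μ = 1.76 × 3 = 5.28 (a 3-kb gene = 3 kilobases).
P(N ≥ 4) = 1 − P(N ≤ 3) ≈ 0.7721.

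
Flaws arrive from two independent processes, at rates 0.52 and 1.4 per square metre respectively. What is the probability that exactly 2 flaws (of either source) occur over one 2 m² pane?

Independent Poisson processes superpose: combined rate λ = 0.52 + 1.4 = 1.92 per square metre.
Over the interval, μ = 1.92 × 2 = 3.84 (a 2 m² pane = 2 square metres).
P(N = 2) = e^(−3.84) · 3.84^2/2! ≈ 0.1585.

0.1585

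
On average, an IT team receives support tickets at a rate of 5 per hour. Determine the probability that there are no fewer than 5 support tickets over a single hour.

0.5595

With mean μ = 5 per hour,
P(N ≥ 5) = 1 − P(N ≤ 4) = 1 − Σ_{j=0}^{4} e^(−μ) μ^j/j! ≈ 0.5595.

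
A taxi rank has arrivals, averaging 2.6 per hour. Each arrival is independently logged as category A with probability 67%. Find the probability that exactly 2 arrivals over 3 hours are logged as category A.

0.0734

Thinning: the arrivals that are logged as category A themselves form a Poisson process with rate 0.67 × 2.6 = 1.742 per hour.
Over the interval, μ = 1.742 × 3 = 5.226 (3 hours).
P(N = 2) = e^(−5.226) · 5.226^2/2! ≈ 0.0734.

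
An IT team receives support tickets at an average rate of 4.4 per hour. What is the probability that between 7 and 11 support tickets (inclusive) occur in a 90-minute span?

0.4519

Over the interval, μ = 4.4 × 1.5 = 6.6 (a 90-minute span = 1.5 hours).
P(7 ≤ N ≤ 11) = Σ_{j=7}^{11} e^(−6.6) · 6.6^j/j! ≈ 0.4519.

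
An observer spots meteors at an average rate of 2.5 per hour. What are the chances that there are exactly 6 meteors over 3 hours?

Over the interval, μ = 2.5 × 3 = 7.5 (3 hours).
P(N = 6) = e^(−μ) μ^6/6! = e^(−7.5) · 7.5^6/720 ≈ 0.1367.

0.1367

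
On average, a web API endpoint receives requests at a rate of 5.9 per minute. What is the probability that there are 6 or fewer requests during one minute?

0.6224

With mean μ = 5.9 per minute,
P(N ≤ 6) = Σ_{j=0}^{6} e^(−μ) μ^j/j! ≈ 0.6224.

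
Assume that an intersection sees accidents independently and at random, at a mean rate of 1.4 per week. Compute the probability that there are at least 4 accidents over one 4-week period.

Over the interval, μ = 1.4 × 4 = 5.6 (a 4-week period = 4 weeks).
P(N ≥ 4) = 1 − P(N ≤ 3) = 1 − Σ_{j=0}^{3} e^(−μ) μ^j/j! ≈ 0.8094.

0.8094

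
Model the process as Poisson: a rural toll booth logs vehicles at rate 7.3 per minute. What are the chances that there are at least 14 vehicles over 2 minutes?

Over the interval, μ = 7.3 × 2 = 14.6 (2 minutes).
P(N ≥ 14) = 1 − P(N ≤ 13) = 1 − Σ_{j=0}^{13} e^(−μ) μ^j/j! ≈ 0.5976.

0.5976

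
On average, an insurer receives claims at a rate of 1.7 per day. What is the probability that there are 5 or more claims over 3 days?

0.5769

Over the interval, μ = 1.7 × 3 = 5.1 (3 days).
P(N ≥ 5) = 1 − P(N ≤ 4) = 1 − Σ_{j=0}^{4} e^(−μ) μ^j/j! ≈ 0.5769.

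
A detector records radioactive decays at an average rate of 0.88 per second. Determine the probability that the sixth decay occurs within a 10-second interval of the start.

0.8716

Over the interval, μ = 0.88 × 10 = 8.8 (a 10-second interval = 10 seconds).
The sixth arrival falls in the interval iff at least 6 events occur there: P(S_6 ≤ t) = P(N ≥ 6) = 1 − P(N ≤ 5) ≈ 0.8716.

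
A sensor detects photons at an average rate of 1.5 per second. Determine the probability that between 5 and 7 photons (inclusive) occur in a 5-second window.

0.3926

Over the interval, μ = 1.5 × 5 = 7.5 (a 5-second window = 5 seconds).
P(5 ≤ N ≤ 7) = Σ_{j=5}^{7} e^(−7.5) · 7.5^j/j! ≈ 0.3926.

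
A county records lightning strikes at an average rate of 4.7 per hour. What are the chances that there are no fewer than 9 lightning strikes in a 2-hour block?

0.5958

Over the interval, μ = 4.7 × 2 = 9.4 (a 2-hour block = 2 hours).
P(N ≥ 9) = 1 − P(N ≤ 8) = 1 − Σ_{j=0}^{8} e^(−μ) μ^j/j! ≈ 0.5958.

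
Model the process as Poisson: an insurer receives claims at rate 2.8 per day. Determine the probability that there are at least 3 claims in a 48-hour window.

0.9176

Over the interval, μ = 2.8 × 2 = 5.6 (a 48-hour window = 2 days).
P(N ≥ 3) = 1 − P(N ≤ 2) = 1 − Σ_{j=0}^{2} e^(−μ) μ^j/j! ≈ 0.9176.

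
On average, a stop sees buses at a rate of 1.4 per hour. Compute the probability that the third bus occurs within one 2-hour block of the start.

Over the interval, μ = 1.4 × 2 = 2.8 (a 2-hour block = 2 hours).
The third arrival falls in the interval iff at least 3 events occur there: P(S_3 ≤ t) = P(N ≥ 3) = 1 − P(N ≤ 2) ≈ 0.5305.

0.5305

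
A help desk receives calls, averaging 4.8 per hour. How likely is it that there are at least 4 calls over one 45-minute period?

Over the interval, μ = 4.8 × 0.75 = 3.6 (a 45-minute period = 0.75 hours).
P(N ≥ 4) = 1 − P(N ≤ 3) = 1 − Σ_{j=0}^{3} e^(−μ) μ^j/j! ≈ 0.4848.

0.4848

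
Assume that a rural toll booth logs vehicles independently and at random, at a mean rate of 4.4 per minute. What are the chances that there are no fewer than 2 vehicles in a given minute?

0.9337

With mean μ = 4.4 per minute,
P(N ≥ 2) = 1 − P(N ≤ 1) = 1 − Σ_{j=0}^{1} e^(−μ) μ^j/j! ≈ 0.9337.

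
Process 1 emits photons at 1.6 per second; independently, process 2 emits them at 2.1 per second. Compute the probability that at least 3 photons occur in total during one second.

Independent Poisson processes superpose: combined rate λ = 1.6 + 2.1 = 3.7 per second.
So μ = 3.7.
P(N ≥ 3) = 1 − P(N ≤ 2) ≈ 0.7146.

0.7146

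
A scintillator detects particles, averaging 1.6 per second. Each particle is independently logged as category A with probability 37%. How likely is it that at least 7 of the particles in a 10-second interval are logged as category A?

0.3808

Thinning: the particles that are logged as category A themselves form a Poisson process with rate 0.37 × 1.6 = 0.592 per second.
Over the interval, μ = 0.592 × 10 = 5.92 (a 10-second interval = 10 seconds).
P(N ≥ 7) = 1 − P(N ≤ 6) ≈ 0.3808.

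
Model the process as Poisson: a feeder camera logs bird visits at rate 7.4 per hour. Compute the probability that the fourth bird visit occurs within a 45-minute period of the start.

Over the interval, μ = 7.4 × 0.75 = 5.55 (a 45-minute period = 0.75 hours).
The fourth arrival falls in the interval iff at least 4 events occur there: P(S_4 ≤ t) = P(N ≥ 4) = 1 − P(N ≤ 3) ≈ 0.8039.

0.8039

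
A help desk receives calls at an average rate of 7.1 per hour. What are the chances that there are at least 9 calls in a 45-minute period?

Over the interval, μ = 7.1 × 0.75 = 5.325 (a 45-minute period = 0.75 hours).
P(N ≥ 9) = 1 − P(N ≤ 8) = 1 − Σ_{j=0}^{8} e^(−μ) μ^j/j! ≈ 0.0914.

0.0914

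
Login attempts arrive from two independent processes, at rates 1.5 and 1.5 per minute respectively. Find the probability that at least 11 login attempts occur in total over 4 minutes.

0.6528

Independent Poisson processes superpose: combined rate λ = 1.5 + 1.5 = 3 per minute.
Over the interval, μ = 3 × 4 = 12 (4 minutes).
P(N ≥ 11) = 1 − P(N ≤ 10) ≈ 0.6528.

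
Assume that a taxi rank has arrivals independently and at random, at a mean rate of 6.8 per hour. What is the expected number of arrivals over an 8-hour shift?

E[N] = λt = 6.8 × 8 = 54.4 (an 8-hour shift = 8 hours).

54.4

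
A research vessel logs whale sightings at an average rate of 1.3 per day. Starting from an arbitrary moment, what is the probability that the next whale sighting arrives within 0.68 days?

Inter-arrival times are exponential with rate λ = 1.3 per day.
P(T ≤ 0.68) = 1 − e^(−λt) = 1 − e^(−1.3 × 0.68) = 1 − e^(−0.884) ≈ 0.5869.

0.5869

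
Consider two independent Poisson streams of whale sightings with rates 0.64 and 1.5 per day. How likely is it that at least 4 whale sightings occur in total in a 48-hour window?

0.6192

Independent Poisson processes superpose: combined rate λ = 0.64 + 1.5 = 2.14 per day.
Over the interval, μ = 2.14 × 2 = 4.28 (a 48-hour window = 2 days).
P(N ≥ 4) = 1 − P(N ≤ 3) ≈ 0.6192.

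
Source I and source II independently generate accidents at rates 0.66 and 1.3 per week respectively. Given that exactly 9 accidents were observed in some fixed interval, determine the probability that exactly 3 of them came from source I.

Given the total, each event is independently from source I with probability p = λ_I/(λ_I+λ_II) = 0.66/1.96 ≈ 0.3367.
So K ~ Binomial(9, 0.66/1.96): P(K = 3) = C(9,3) · (0.66/1.96)^3 · (1.3/1.96)^6 ≈ 0.2731.

0.2731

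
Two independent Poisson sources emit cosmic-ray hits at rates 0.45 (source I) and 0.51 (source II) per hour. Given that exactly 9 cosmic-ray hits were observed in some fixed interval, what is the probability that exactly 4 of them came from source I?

0.2574

Given the total, each event is independently from source I with probability p = λ_I/(λ_I+λ_II) = 0.45/0.96 ≈ 0.4688.
So K ~ Binomial(9, 0.45/0.96): P(K = 4) = C(9,4) · (0.45/0.96)^4 · (0.51/0.96)^5 ≈ 0.2574.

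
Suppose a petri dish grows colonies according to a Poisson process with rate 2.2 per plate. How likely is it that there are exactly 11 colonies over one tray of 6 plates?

0.0983

Over the interval, μ = 2.2 × 6 = 13.2 (a tray of 6 plates = 6 plates).
P(N = 11) = e^(−μ) μ^11/11! = e^(−13.2) · 13.2^11/39916800 ≈ 0.0983.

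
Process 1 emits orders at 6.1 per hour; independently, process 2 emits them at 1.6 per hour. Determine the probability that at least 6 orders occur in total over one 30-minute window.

Independent Poisson processes superpose: combined rate λ = 6.1 + 1.6 = 7.7 per hour.
Over the interval, μ = 7.7 × 0.5 = 3.85 (a 30-minute window = 0.5 hours).
P(N ≥ 6) = 1 − P(N ≤ 5) ≈ 0.1919.

0.1919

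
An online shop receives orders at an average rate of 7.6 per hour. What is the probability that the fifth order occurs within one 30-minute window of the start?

0.3322

Over the interval, μ = 7.6 × 0.5 = 3.8 (a 30-minute window = 0.5 hours).
The fifth arrival falls in the interval iff at least 5 events occur there: P(S_5 ≤ t) = P(N ≥ 5) = 1 − P(N ≤ 4) ≈ 0.3322.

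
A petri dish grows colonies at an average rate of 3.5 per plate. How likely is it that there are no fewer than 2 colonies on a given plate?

With mean μ = 3.5 per plate,
P(N ≥ 2) = 1 − P(N ≤ 1) = 1 − Σ_{j=0}^{1} e^(−μ) μ^j/j! ≈ 0.8641.

0.8641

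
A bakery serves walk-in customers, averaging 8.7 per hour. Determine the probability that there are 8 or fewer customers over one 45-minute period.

Over the interval, μ = 8.7 × 0.75 = 6.525 (a 45-minute period = 0.75 hours).
P(N ≤ 8) = Σ_{j=0}^{8} e^(−μ) μ^j/j! ≈ 0.7886.

0.7886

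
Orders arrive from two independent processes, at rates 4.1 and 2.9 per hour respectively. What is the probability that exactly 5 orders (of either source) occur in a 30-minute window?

Independent Poisson processes superpose: combined rate λ = 4.1 + 2.9 = 7 per hour.
Over the interval, μ = 7 × 0.5 = 3.5 (a 30-minute window = 0.5 hours).
P(N = 5) = e^(−3.5) · 3.5^5/5! ≈ 0.1322.

0.1322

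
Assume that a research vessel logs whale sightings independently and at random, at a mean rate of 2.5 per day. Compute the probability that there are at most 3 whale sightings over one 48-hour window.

Over the interval, μ = 2.5 × 2 = 5 (a 48-hour window = 2 days).
P(N ≤ 3) = Σ_{j=0}^{3} e^(−μ) μ^j/j! ≈ 0.2650.

0.2650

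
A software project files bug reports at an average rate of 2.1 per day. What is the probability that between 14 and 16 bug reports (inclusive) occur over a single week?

Over the interval, μ = 2.1 × 7 = 14.7 (a week = 7 days).
P(14 ≤ N ≤ 16) = Σ_{j=14}^{16} e^(−14.7) · 14.7^j/j! ≈ 0.3002.

0.3002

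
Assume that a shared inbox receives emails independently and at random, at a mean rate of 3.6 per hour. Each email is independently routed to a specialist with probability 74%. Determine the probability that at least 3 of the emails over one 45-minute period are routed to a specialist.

Thinning: the emails that are routed to a specialist themselves form a Poisson process with rate 0.74 × 3.6 = 2.664 per hour.
Over the interval, μ = 2.664 × 0.75 = 1.998 (a 45-minute period = 0.75 hours).
P(N ≥ 3) = 1 − P(N ≤ 2) ≈ 0.3228.

0.3228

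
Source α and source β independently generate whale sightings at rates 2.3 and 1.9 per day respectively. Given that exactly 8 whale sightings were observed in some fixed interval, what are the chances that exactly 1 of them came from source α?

0.0170

Given the total, each event is independently from source α with probability p = λ_α/(λ_α+λ_β) = 2.3/4.2 ≈ 0.5476.
So K ~ Binomial(8, 2.3/4.2): P(K = 1) = C(8,1) · (2.3/4.2)^1 · (1.9/4.2)^7 ≈ 0.0170.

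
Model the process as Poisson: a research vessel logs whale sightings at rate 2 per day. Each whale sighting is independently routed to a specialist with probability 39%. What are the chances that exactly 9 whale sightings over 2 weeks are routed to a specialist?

0.1101

Thinning: the whale sightings that are routed to a specialist themselves form a Poisson process with rate 0.39 × 2 = 0.78 per day.
Over the interval, μ = 0.78 × 14 = 10.92 (2 weeks = 14 days).
P(N = 9) = e^(−10.92) · 10.92^9/9! ≈ 0.1101.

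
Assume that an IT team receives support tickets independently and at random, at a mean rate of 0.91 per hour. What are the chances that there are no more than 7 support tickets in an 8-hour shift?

Over the interval, μ = 0.91 × 8 = 7.28 (an 8-hour shift = 8 hours).
P(N ≤ 7) = Σ_{j=0}^{7} e^(−μ) μ^j/j! ≈ 0.5571.

0.5571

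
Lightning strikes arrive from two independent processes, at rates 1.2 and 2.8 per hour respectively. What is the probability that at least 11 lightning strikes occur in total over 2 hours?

Independent Poisson processes superpose: combined rate λ = 1.2 + 2.8 = 4 per hour.
Over the interval, μ = 4 × 2 = 8 (2 hours).
P(N ≥ 11) = 1 − P(N ≤ 10) ≈ 0.1841.

0.1841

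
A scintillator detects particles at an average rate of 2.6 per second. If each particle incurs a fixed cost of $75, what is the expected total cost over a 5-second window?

$975

E[N] = 2.6 × 5 = 13 (a 5-second window = 5 seconds); E[cost] = 13 × $75 = $975.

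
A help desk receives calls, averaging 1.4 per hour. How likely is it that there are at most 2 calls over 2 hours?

Over the interval, μ = 1.4 × 2 = 2.8 (2 hours).
P(N ≤ 2) = Σ_{j=0}^{2} e^(−μ) μ^j/j! ≈ 0.4695.

0.4695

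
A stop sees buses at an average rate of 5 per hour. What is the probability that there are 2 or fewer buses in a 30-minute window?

0.5438

Over the interval, μ = 5 × 0.5 = 2.5 (a 30-minute window = 0.5 hours).
P(N ≤ 2) = Σ_{j=0}^{2} e^(−μ) μ^j/j! ≈ 0.5438.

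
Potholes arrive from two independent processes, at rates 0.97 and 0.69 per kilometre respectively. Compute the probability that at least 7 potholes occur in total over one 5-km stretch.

Independent Poisson processes superpose: combined rate λ = 0.97 + 0.69 = 1.66 per kilometre.
Over the interval, μ = 1.66 × 5 = 8.3 (a 5-km stretch = 5 kilometres).
P(N ≥ 7) = 1 − P(N ≤ 6) ≈ 0.7219.

0.7219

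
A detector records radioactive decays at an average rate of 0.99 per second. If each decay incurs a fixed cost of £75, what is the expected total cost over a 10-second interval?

£742.5

E[N] = 0.99 × 10 = 9.9 (a 10-second interval = 10 seconds); E[cost] = 9.9 × £75 = £742.5.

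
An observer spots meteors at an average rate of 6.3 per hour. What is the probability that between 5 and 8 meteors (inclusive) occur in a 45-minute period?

0.4584

Over the interval, μ = 6.3 × 0.75 = 4.725 (a 45-minute period = 0.75 hours).
P(5 ≤ N ≤ 8) = Σ_{j=5}^{8} e^(−4.725) · 4.725^j/j! ≈ 0.4584.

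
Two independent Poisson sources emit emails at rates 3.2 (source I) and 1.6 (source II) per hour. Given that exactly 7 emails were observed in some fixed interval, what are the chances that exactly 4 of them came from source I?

Given the total, each event is independently from source I with probability p = λ_I/(λ_I+λ_II) = 3.2/4.8 ≈ 0.6667.
So K ~ Binomial(7, 3.2/4.8): P(K = 4) = C(7,4) · (3.2/4.8)^4 · (1.6/4.8)^3 ≈ 0.2561.

0.2561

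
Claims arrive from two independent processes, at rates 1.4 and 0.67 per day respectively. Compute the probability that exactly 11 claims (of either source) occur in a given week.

0.0755

Independent Poisson processes superpose: combined rate λ = 1.4 + 0.67 = 2.07 per day.
Over the interval, μ = 2.07 × 7 = 14.49 (a week = 7 days).
P(N = 11) = e^(−14.49) · 14.49^11/11! ≈ 0.0755.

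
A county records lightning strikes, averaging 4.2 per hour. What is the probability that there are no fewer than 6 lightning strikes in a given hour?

0.2469

With mean μ = 4.2 per hour,
P(N ≥ 6) = 1 − P(N ≤ 5) = 1 − Σ_{j=0}^{5} e^(−μ) μ^j/j! ≈ 0.2469.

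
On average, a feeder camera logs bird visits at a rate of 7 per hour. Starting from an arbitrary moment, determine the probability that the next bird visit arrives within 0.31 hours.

0.8858

Inter-arrival times are exponential with rate λ = 7 per hour.
P(T ≤ 0.31) = 1 − e^(−λt) = 1 − e^(−7 × 0.31) = 1 − e^(−2.17) ≈ 0.8858.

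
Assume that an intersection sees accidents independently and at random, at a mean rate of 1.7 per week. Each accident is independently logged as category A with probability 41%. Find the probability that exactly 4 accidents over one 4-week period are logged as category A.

0.1549

Thinning: the accidents that are logged as category A themselves form a Poisson process with rate 0.41 × 1.7 = 0.697 per week.
Over the interval, μ = 0.697 × 4 = 2.788 (a 4-week period = 4 weeks).
P(N = 4) = e^(−2.788) · 2.788^4/4! ≈ 0.1549.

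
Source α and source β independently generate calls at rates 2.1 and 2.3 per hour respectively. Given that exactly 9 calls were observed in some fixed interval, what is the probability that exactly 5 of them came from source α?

Given the total, each event is independently from source α with probability p = λ_α/(λ_α+λ_β) = 2.1/4.4 ≈ 0.4773.
So K ~ Binomial(9, 2.1/4.4): P(K = 5) = C(9,5) · (2.1/4.4)^5 · (2.3/4.4)^4 ≈ 0.2330.

0.2330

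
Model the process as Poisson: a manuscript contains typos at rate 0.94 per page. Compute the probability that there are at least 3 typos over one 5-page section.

0.8477

Over the interval, μ = 0.94 × 5 = 4.7 (a 5-page section = 5 pages).
P(N ≥ 3) = 1 − P(N ≤ 2) = 1 − Σ_{j=0}^{2} e^(−μ) μ^j/j! ≈ 0.8477.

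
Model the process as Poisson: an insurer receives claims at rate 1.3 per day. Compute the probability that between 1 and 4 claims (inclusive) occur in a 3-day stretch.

0.6281

Over the interval, μ = 1.3 × 3 = 3.9 (a 3-day stretch = 3 days).
P(1 ≤ N ≤ 4) = Σ_{j=1}^{4} e^(−3.9) · 3.9^j/j! ≈ 0.6281.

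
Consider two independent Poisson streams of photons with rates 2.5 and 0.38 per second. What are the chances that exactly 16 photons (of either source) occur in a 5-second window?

Independent Poisson processes superpose: combined rate λ = 2.5 + 0.38 = 2.88 per second.
Over the interval, μ = 2.88 × 5 = 14.4 (a 5-second window = 5 seconds).
P(N = 16) = e^(−14.4) · 14.4^16/16! ≈ 0.0911.

0.0911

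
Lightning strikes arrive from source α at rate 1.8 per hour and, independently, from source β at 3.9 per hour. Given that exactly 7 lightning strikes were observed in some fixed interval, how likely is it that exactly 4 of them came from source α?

0.1115

Given the total, each event is independently from source α with probability p = λ_α/(λ_α+λ_β) = 1.8/5.7 ≈ 0.3158.
So K ~ Binomial(7, 1.8/5.7): P(K = 4) = C(7,4) · (1.8/5.7)^4 · (3.9/5.7)^3 ≈ 0.1115.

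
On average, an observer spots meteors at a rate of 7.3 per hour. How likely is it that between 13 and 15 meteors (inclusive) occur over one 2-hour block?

0.3069

Over the interval, μ = 7.3 × 2 = 14.6 (a 2-hour block = 2 hours).
P(13 ≤ N ≤ 15) = Σ_{j=13}^{15} e^(−14.6) · 14.6^j/j! ≈ 0.3069.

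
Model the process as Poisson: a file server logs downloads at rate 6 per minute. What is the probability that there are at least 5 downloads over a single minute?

0.7149

With mean μ = 6 per minute,
P(N ≥ 5) = 1 − P(N ≤ 4) = 1 − Σ_{j=0}^{4} e^(−μ) μ^j/j! ≈ 0.7149.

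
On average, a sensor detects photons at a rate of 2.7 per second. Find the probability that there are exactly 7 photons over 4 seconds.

Over the interval, μ = 2.7 × 4 = 10.8 (4 seconds).
P(N = 7) = e^(−μ) μ^7/7! = e^(−10.8) · 10.8^7/5040 ≈ 0.0694.

0.0694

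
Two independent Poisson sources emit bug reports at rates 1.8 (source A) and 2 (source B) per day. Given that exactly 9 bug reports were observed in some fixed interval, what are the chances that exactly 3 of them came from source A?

Given the total, each event is independently from source A with probability p = λ_A/(λ_A+λ_B) = 1.8/3.8 ≈ 0.4737.
So K ~ Binomial(9, 1.8/3.8): P(K = 3) = C(9,3) · (1.8/3.8)^3 · (2/3.8)^6 ≈ 0.1898.

0.1898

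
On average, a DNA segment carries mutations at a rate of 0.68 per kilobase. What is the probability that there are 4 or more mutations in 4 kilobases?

Over the interval, μ = 0.68 × 4 = 2.72 (4 kilobases).
P(N ≥ 4) = 1 − P(N ≤ 3) = 1 − Σ_{j=0}^{3} e^(−μ) μ^j/j! ≈ 0.2903.

0.2903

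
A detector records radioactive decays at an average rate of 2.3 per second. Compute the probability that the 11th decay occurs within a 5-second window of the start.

Over the interval, μ = 2.3 × 5 = 11.5 (a 5-second window = 5 seconds).
The 11th arrival falls in the interval iff at least 11 events occur there: P(S_11 ≤ t) = P(N ≥ 11) = 1 − P(N ≤ 10) ≈ 0.5983.

0.5983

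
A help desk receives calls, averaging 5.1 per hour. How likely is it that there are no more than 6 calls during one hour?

With mean μ = 5.1 per hour,
P(N ≤ 6) = Σ_{j=0}^{6} e^(−μ) μ^j/j! ≈ 0.7474.

0.7474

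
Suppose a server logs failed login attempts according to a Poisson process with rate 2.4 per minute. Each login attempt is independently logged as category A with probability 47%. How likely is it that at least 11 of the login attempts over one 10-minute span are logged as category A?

Thinning: the login attempts that are logged as category A themselves form a Poisson process with rate 0.47 × 2.4 = 1.128 per minute.
Over the interval, μ = 1.128 × 10 = 11.28 (a 10-minute span = 10 minutes).
P(N ≥ 11) = 1 − P(N ≤ 10) ≈ 0.5731.

0.5731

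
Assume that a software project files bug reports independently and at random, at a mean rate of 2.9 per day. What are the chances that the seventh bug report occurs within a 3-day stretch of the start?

Over the interval, μ = 2.9 × 3 = 8.7 (a 3-day stretch = 3 days).
The seventh arrival falls in the interval iff at least 7 events occur there: P(S_7 ≤ t) = P(N ≥ 7) = 1 − P(N ≤ 6) ≈ 0.7645.

0.7645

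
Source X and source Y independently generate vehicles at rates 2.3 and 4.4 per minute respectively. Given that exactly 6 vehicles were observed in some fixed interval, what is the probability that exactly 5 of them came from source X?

Given the total, each event is independently from source X with probability p = λ_X/(λ_X+λ_Y) = 2.3/6.7 ≈ 0.3433.
So K ~ Binomial(6, 2.3/6.7): P(K = 5) = C(6,5) · (2.3/6.7)^5 · (4.4/6.7)^1 ≈ 0.0188.

0.0188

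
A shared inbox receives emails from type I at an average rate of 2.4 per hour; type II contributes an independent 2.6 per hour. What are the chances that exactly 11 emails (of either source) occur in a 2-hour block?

0.1137

Independent Poisson processes superpose: combined rate λ = 2.4 + 2.6 = 5 per hour.
Over the interval, μ = 5 × 2 = 10 (a 2-hour block = 2 hours).
P(N = 11) = e^(−10) · 10^11/11! ≈ 0.1137.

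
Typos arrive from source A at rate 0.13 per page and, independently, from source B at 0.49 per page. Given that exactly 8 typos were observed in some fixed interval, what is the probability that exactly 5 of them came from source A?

0.0112

Given the total, each event is independently from source A with probability p = λ_A/(λ_A+λ_B) = 0.13/0.62 ≈ 0.2097.
So K ~ Binomial(8, 0.13/0.62): P(K = 5) = C(8,5) · (0.13/0.62)^5 · (0.49/0.62)^3 ≈ 0.0112.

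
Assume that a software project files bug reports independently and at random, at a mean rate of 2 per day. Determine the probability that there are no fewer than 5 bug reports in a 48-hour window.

0.3712

Over the interval, μ = 2 × 2 = 4 (a 48-hour window = 2 days).
P(N ≥ 5) = 1 − P(N ≤ 4) = 1 − Σ_{j=0}^{4} e^(−μ) μ^j/j! ≈ 0.3712.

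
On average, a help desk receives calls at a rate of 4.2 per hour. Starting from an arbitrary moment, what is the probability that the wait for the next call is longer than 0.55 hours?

The wait for the next event is exponential with rate λ = 4.2 per hour.
P(T > 0.55) = e^(−λt) = e^(−4.2 × 0.55) = e^(−2.31) ≈ 0.0993.

0.0993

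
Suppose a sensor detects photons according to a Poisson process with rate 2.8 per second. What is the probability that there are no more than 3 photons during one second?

0.6919

With mean μ = 2.8 per second,
P(N ≤ 3) = Σ_{j=0}^{3} e^(−μ) μ^j/j! ≈ 0.6919.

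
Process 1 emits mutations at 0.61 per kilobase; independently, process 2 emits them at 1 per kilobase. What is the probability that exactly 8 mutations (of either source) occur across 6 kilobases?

0.1200

Independent Poisson processes superpose: combined rate λ = 0.61 + 1 = 1.61 per kilobase.
Over the interval, μ = 1.61 × 6 = 9.66 (6 kilobases).
P(N = 8) = e^(−9.66) · 9.66^8/8! ≈ 0.1200.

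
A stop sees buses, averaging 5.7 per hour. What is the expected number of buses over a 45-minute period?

E[N] = λt = 5.7 × 0.75 = 4.275 (a 45-minute period = 0.75 hours).

4.275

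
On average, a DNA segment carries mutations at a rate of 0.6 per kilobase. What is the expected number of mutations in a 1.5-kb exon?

0.9

E[N] = λt = 0.6 × 1.5 = 0.9 (a 1.5-kb exon = 1.5 kilobases).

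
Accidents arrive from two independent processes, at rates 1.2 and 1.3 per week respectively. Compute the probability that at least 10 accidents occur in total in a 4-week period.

Independent Poisson processes superpose: combined rate λ = 1.2 + 1.3 = 2.5 per week.
Over the interval, μ = 2.5 × 4 = 10 (a 4-week period = 4 weeks).
P(N ≥ 10) = 1 − P(N ≤ 9) ≈ 0.5421.

0.5421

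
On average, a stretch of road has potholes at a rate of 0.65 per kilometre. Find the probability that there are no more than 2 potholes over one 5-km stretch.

Over the interval, μ = 0.65 × 5 = 3.25 (a 5-km stretch = 5 kilometres).
P(N ≤ 2) = Σ_{j=0}^{2} e^(−μ) μ^j/j! ≈ 0.3696.

0.3696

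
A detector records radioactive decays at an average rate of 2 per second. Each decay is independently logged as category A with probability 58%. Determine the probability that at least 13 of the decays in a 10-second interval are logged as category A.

Thinning: the decays that are logged as category A themselves form a Poisson process with rate 0.58 × 2 = 1.16 per second.
Over the interval, μ = 1.16 × 10 = 11.6 (a 10-second interval = 10 seconds).
P(N ≥ 13) = 1 − P(N ≤ 12) ≈ 0.3784.

0.3784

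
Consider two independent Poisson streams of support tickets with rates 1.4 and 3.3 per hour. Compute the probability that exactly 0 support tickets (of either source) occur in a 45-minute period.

Independent Poisson processes superpose: combined rate λ = 1.4 + 3.3 = 4.7 per hour.
Over the interval, μ = 4.7 × 0.75 = 3.525 (a 45-minute period = 0.75 hours).
P(N = 0) = e^(−3.525) · 3.525^0/0! ≈ 0.0295.

0.0295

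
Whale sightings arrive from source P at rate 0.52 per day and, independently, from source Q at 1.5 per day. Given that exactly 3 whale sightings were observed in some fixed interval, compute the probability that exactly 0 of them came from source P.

Given the total, each event is independently from source P with probability p = λ_P/(λ_P+λ_Q) = 0.52/2.02 ≈ 0.2574.
So K ~ Binomial(3, 0.52/2.02): P(K = 0) = C(3,0) · (0.52/2.02)^0 · (1.5/2.02)^3 ≈ 0.4095.

0.4095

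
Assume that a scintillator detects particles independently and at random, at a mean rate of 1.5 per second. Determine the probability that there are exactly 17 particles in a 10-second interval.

0.0847

Over the interval, μ = 1.5 × 10 = 15 (a 10-second interval = 10 seconds).
P(N = 17) = e^(−μ) μ^17/17! = e^(−15) · 15^17/355687428096000 ≈ 0.0847.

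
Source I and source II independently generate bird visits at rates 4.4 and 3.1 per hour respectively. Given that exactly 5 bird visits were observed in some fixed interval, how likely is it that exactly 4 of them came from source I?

Given the total, each event is independently from source I with probability p = λ_I/(λ_I+λ_II) = 4.4/7.5 ≈ 0.5867.
So K ~ Binomial(5, 4.4/7.5): P(K = 4) = C(5,4) · (4.4/7.5)^4 · (3.1/7.5)^1 ≈ 0.2448.

0.2448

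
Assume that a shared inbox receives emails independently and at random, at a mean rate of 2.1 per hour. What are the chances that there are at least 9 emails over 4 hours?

0.4631

Over the interval, μ = 2.1 × 4 = 8.4 (4 hours).
P(N ≥ 9) = 1 − P(N ≤ 8) = 1 − Σ_{j=0}^{8} e^(−μ) μ^j/j! ≈ 0.4631.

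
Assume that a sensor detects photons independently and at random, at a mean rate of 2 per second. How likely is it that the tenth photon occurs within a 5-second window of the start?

Over the interval, μ = 2 × 5 = 10 (a 5-second window = 5 seconds).
The tenth arrival falls in the interval iff at least 10 events occur there: P(S_10 ≤ t) = P(N ≥ 10) = 1 − P(N ≤ 9) ≈ 0.5421.

0.5421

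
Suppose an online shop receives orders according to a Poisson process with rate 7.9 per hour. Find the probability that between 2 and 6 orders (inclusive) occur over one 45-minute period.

Over the interval, μ = 7.9 × 0.75 = 5.925 (a 45-minute period = 0.75 hours).
P(2 ≤ N ≤ 6) = Σ_{j=2}^{6} e^(−5.925) · 5.925^j/j! ≈ 0.5998.

0.5998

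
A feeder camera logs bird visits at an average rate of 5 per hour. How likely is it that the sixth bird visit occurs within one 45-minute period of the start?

0.1771

Over the interval, μ = 5 × 0.75 = 3.75 (a 45-minute period = 0.75 hours).
The sixth arrival falls in the interval iff at least 6 events occur there: P(S_6 ≤ t) = P(N ≥ 6) = 1 − P(N ≤ 5) ≈ 0.1771.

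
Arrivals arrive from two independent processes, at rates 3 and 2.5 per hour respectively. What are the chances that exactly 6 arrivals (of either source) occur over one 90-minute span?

Independent Poisson processes superpose: combined rate λ = 3 + 2.5 = 5.5 per hour.
Over the interval, μ = 5.5 × 1.5 = 8.25 (a 90-minute span = 1.5 hours).
P(N = 6) = e^(−8.25) · 8.25^6/6! ≈ 0.1144.

0.1144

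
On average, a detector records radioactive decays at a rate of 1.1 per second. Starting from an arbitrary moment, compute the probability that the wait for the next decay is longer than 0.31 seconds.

0.7111

The wait for the next event is exponential with rate λ = 1.1 per second.
P(T > 0.31) = e^(−λt) = e^(−1.1 × 0.31) = e^(−0.341) ≈ 0.7111.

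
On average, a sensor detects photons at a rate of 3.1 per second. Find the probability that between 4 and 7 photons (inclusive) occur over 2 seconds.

Over the interval, μ = 3.1 × 2 = 6.2 (2 seconds).
P(4 ≤ N ≤ 7) = Σ_{j=4}^{7} e^(−6.2) · 6.2^j/j! ≈ 0.5818.

0.5818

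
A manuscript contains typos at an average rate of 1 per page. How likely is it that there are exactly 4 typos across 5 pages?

Over the interval, μ = 1 × 5 = 5 (5 pages).
P(N = 4) = e^(−μ) μ^4/4! = e^(−5) · 5^4/24 ≈ 0.1755.

0.1755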